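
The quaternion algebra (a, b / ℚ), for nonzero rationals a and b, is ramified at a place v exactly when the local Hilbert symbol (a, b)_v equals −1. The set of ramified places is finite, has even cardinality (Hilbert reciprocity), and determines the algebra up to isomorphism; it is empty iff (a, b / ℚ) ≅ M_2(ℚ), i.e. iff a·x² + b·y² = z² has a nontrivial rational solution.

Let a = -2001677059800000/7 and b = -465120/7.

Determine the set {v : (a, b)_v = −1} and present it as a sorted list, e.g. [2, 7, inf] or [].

Mod squares: a ≡ -373065, b ≡ -22610. Check v ∈ {∞, 2, 3, 5, 7, 11, 17, 19}.
v=3: a=3^3·(≡1), b=3^2·(≡1) mod 3; (1|3)=+1, (1|3)=+1; (−1)^{3·2·1}·(+1)^2·(+1)^3 = +1.
v=19: a=19^3·(≡9), b=19^1·(≡7) mod 19; (9|19)=+1, (7|19)=+1; (−1)^{3·1·9}·(+1)^1·(+1)^3 = -1.
v=17: a=17^3·(≡2), b=17^1·(≡16) mod 17; (2|17)=+1, (16|17)=+1; (−1)^{3·1·8}·(+1)^1·(+1)^3 = +1.
v=5: a=5^5·(≡2), b=5^1·(≡3) mod 5; (2|5)=-1, (3|5)=-1; (−1)^{5·1·2}·(-1)^1·(-1)^5 = +1.
v=11: a=11^1·(≡5), b=11^0·(≡10) mod 11; (5|11)=+1, (10|11)=-1; (−1)^{1·0·5}·(+1)^0·(-1)^1 = -1.
v=2: v_2(a)=6, v_2(b)=5; units ≡ 7, 7 (mod 8); ε·ε+αω+βω = 1·1+6·0+5·0 ≡ 1  ⇒  (a,b)_2 = -1.
v=∞: -373065 < 0 and -22610 < 0  ⇒  (a,b)_∞ = -1.
v=7: a=7^-1·(≡5), b=7^-1·(≡2) mod 7; (5|7)=-1, (2|7)=+1; (−1)^{-1·-1·3}·(-1)^-1·(+1)^-1 = +1.
|Ram(-373065, -22610)| = 4, even; anisotropic at {2, 11, 19, ∞}.

[2, 11, 19, inf]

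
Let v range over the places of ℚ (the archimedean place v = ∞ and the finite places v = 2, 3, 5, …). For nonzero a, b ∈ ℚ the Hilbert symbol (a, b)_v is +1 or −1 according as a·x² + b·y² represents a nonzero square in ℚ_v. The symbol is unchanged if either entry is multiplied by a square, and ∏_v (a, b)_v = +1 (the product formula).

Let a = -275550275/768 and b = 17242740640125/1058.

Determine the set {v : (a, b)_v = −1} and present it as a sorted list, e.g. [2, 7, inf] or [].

Mod squares: a ≡ -33, b ≡ 10010. Check v ∈ {∞, 2, 3, 5, 7, 11, 13, 23, 43}.
v=7: a=7^2·(≡2), b=7^3·(≡1) mod 7; (2|7)=+1, (1|7)=+1; (−1)^{2·3·3}·(+1)^3·(+1)^2 = +1.
v=∞: -33 < 0 and 10010 > 0  ⇒  (a,b)_∞ = +1.
v=11: a=11^3·(≡8), b=11^1·(≡2) mod 11; (8|11)=-1, (2|11)=-1; (−1)^{3·1·5}·(-1)^1·(-1)^3 = -1.
v=13: a=13^2·(≡11), b=13^3·(≡10) mod 13; (11|13)=-1, (10|13)=+1; (−1)^{2·3·6}·(-1)^3·(+1)^2 = -1.
v=2: v_2(a)=-8, v_2(b)=-1; units ≡ 7, 5 (mod 8); ε·ε+αω+βω = 1·0+-8·1+-1·0 ≡ 0  ⇒  (a,b)_2 = +1.
v=43: a=43^0·(≡21), b=43^2·(≡8) mod 43; (21|43)=+1, (8|43)=-1; (−1)^{0·2·21}·(+1)^2·(-1)^0 = +1.
v=3: a=3^-1·(≡1), b=3^2·(≡2) mod 3; (1|3)=+1, (2|3)=-1; (−1)^{-1·2·1}·(+1)^2·(-1)^-1 = -1.
v=5: a=5^2·(≡3), b=5^3·(≡2) mod 5; (3|5)=-1, (2|5)=-1; (−1)^{2·3·2}·(-1)^3·(-1)^2 = -1.
v=23: a=23^0·(≡16), b=23^-2·(≡7) mod 23; (16|23)=+1, (7|23)=-1; (−1)^{0·-2·11}·(+1)^-2·(-1)^0 = +1.
(-33, 10010 / ℚ) ramifies at {3, 5, 11, 13}: a division algebra.

[3, 5, 11, 13]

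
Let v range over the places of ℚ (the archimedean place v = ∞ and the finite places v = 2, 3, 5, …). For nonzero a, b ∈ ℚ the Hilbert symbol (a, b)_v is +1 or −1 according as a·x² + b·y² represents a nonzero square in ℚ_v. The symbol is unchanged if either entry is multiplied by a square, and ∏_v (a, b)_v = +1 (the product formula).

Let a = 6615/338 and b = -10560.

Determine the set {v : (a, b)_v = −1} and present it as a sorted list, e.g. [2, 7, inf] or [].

(a, b) ≡ (30, -165) mod (ℚ^×)²; places V = {2, 3, 5, 7, 11, 13, ∞}.
(a,b)_3: α=3, u≡1; β=1, v≡2 (mod 3); (1|3)=+1, (2|3)=-1; sign (−1)^1·+1^1·-1^3 = +1.
(a,b)_5: α=1, u≡1; β=1, v≡3 (mod 5); (1|5)=+1, (3|5)=-1; sign (−1)^0·+1^1·-1^1 = -1.
(a,b)_2: α=-1, β=6; u≡7, v≡3 (mod 8); ε(u)ε(v)=1·1, αω(v)=-1·1, βω(u)=6·0; sum ≡ 0  ⇒  +1.
(a,b)_13: α=-2, u≡12; β=0, v≡9 (mod 13); (12|13)=+1, (9|13)=+1; sign (−1)^0·+1^0·+1^-2 = +1.
(a,b)_∞: sgn(30)=+, sgn(-165)=−, so +1.
(a,b)_7: α=2, u≡1; β=0, v≡3 (mod 7); (1|7)=+1, (3|7)=-1; sign (−1)^0·+1^0·-1^2 = +1.
(a,b)_11: α=0, u≡6; β=1, v≡8 (mod 11); (6|11)=-1, (8|11)=-1; sign (−1)^0·-1^1·-1^0 = -1.
|Ram(30, -165)| = 2, even; anisotropic at {5, 11}.

[5, 11]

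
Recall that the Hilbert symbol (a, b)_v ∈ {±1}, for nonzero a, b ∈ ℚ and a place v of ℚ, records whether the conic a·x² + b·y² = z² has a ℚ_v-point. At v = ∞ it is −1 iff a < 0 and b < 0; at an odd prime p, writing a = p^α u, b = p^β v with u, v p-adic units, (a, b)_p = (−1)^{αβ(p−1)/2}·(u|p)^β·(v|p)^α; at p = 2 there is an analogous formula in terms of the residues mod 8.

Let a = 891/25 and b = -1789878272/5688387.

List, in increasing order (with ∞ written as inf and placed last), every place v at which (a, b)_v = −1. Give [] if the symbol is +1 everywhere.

Mod squares: a ≡ 11, b ≡ -546. Check v ∈ {∞, 2, 3, 5, 7, 11, 13, 17}.
v=11: a=11^1·(≡5), b=11^0·(≡5) mod 11; (5|11)=+1, (5|11)=+1; (−1)^{1·0·5}·(+1)^0·(+1)^1 = +1.
v=17: a=17^0·(≡3), b=17^-2·(≡1) mod 17; (3|17)=-1, (1|17)=+1; (−1)^{0·-2·8}·(-1)^-2·(+1)^0 = +1.
v=∞: 11 > 0 and -546 < 0  ⇒  (a,b)_∞ = +1.
v=3: a=3^4·(≡2), b=3^-9·(≡1) mod 3; (2|3)=-1, (1|3)=+1; (−1)^{4·-9·1}·(-1)^-9·(+1)^4 = -1.
v=5: a=5^-2·(≡1), b=5^0·(≡4) mod 5; (1|5)=+1, (4|5)=+1; (−1)^{-2·0·2}·(+1)^0·(+1)^-2 = +1.
v=2: v_2(a)=0, v_2(b)=13; units ≡ 3, 7 (mod 8); ε·ε+αω+βω = 1·1+0·0+13·1 ≡ 0  ⇒  (a,b)_2 = +1.
v=13: a=13^0·(≡6), b=13^1·(≡10) mod 13; (6|13)=-1, (10|13)=+1; (−1)^{0·1·6}·(-1)^1·(+1)^0 = -1.
v=7: a=7^0·(≡4), b=7^5·(≡6) mod 7; (4|7)=+1, (6|7)=-1; (−1)^{0·5·3}·(+1)^5·(-1)^0 = +1.
|Ram(11, -546)| = 2, even; anisotropic at {3, 13}.

[3, 13]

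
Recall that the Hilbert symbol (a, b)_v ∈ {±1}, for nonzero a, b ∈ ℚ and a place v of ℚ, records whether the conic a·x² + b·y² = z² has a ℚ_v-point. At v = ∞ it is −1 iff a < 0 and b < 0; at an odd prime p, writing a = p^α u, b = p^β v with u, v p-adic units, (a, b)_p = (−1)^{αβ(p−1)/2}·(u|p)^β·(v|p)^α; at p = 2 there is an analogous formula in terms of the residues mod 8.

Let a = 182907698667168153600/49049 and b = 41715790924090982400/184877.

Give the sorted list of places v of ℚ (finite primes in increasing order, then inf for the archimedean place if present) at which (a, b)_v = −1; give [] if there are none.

[7, 13]

(a, b) ≡ (69069, 437437) mod (ℚ^×)²; places V = {2, 3, 5, 7, 11, 13, 19, 23, 29, ∞}.
(a,b)_23: α=1, u≡2; β=1, v≡20 (mod 23); (2|23)=+1, (20|23)=-1; sign (−1)^1·+1^1·-1^1 = +1.
(a,b)_19: α=4, u≡17; β=3, v≡3 (mod 19); (17|19)=+1, (3|19)=-1; sign (−1)^0·+1^3·-1^4 = +1.
(a,b)_∞: sgn(69069)=+, sgn(437437)=+, so +1.
(a,b)_7: α=-3, u≡4; β=-5, v≡4 (mod 7); (4|7)=+1, (4|7)=+1; sign (−1)^1·+1^-5·+1^-3 = -1.
(a,b)_11: α=-1, u≡5; β=-1, v≡2 (mod 11); (5|11)=+1, (2|11)=-1; sign (−1)^1·+1^-1·-1^-1 = +1.
(a,b)_3: α=11, u≡1; β=10, v≡1 (mod 3); (1|3)=+1, (1|3)=+1; sign (−1)^0·+1^10·+1^11 = +1.
(a,b)_29: α=2, u≡6; β=2, v≡16 (mod 29); (6|29)=+1, (16|29)=+1; sign (−1)^0·+1^2·+1^2 = +1.
(a,b)_13: α=-1, u≡4; β=1, v≡11 (mod 13); (4|13)=+1, (11|13)=-1; sign (−1)^0·+1^1·-1^-1 = -1.
(a,b)_5: α=2, u≡1; β=2, v≡3 (mod 5); (1|5)=+1, (3|5)=-1; sign (−1)^0·+1^2·-1^2 = +1.
(a,b)_2: α=14, β=14; u≡5, v≡5 (mod 8); ε(u)ε(v)=0·0, αω(v)=14·1, βω(u)=14·1; sum ≡ 0  ⇒  +1.
(69069, 437437 / ℚ) ramifies at {7, 13}: a division algebra.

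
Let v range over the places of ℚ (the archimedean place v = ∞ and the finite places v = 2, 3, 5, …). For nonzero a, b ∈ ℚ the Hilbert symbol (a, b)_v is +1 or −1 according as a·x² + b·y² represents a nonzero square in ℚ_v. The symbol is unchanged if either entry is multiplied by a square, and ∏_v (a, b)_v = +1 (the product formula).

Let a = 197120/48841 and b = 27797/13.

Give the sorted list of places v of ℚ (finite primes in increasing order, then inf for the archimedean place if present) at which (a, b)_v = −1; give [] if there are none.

Mod squares: a ≡ 770, b ≡ 1001. Check v ∈ {∞, 2, 5, 7, 11, 13, 17, 19}.
v=13: a=13^-2·(≡9), b=13^-1·(≡3) mod 13; (9|13)=+1, (3|13)=+1; (−1)^{-2·-1·6}·(+1)^-1·(+1)^-2 = +1.
v=11: a=11^1·(≡1), b=11^1·(≡4) mod 11; (1|11)=+1, (4|11)=+1; (−1)^{1·1·5}·(+1)^1·(+1)^1 = -1.
v=2: v_2(a)=9, v_2(b)=0; units ≡ 1, 1 (mod 8); ε·ε+αω+βω = 0·0+9·0+0·0 ≡ 0  ⇒  (a,b)_2 = +1.
v=7: a=7^1·(≡3), b=7^1·(≡5) mod 7; (3|7)=-1, (5|7)=-1; (−1)^{1·1·3}·(-1)^1·(-1)^1 = -1.
v=∞: 770 > 0 and 1001 > 0  ⇒  (a,b)_∞ = +1.
v=5: a=5^1·(≡4), b=5^0·(≡4) mod 5; (4|5)=+1, (4|5)=+1; (−1)^{1·0·2}·(+1)^0·(+1)^1 = +1.
v=17: a=17^-2·(≡12), b=17^0·(≡8) mod 17; (12|17)=-1, (8|17)=+1; (−1)^{-2·0·8}·(-1)^0·(+1)^-2 = +1.
v=19: a=19^0·(≡3), b=19^2·(≡3) mod 19; (3|19)=-1, (3|19)=-1; (−1)^{0·2·9}·(-1)^2·(-1)^0 = +1.
(770, 1001 / ℚ) ramifies at {7, 11}: a division algebra.

[7, 11]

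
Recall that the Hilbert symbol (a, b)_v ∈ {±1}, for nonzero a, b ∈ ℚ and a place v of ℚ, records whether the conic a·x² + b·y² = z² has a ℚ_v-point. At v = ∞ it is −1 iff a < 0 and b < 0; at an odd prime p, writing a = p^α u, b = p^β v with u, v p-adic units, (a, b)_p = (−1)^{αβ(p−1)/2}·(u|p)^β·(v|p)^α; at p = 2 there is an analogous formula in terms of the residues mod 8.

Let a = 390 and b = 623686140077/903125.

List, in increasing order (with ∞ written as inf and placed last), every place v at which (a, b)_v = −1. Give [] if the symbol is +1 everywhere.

[7, 13]

(a, b) ≡ (390, 385) mod (ℚ^×)²; places V = {2, 3, 5, 7, 11, 13, 17, 23, 43, ∞}.
(a,b)_5: α=1, u≡3; β=-5, v≡3 (mod 5); (3|5)=-1, (3|5)=-1; sign (−1)^0·-1^-5·-1^1 = +1.
(a,b)_2: α=1, β=0; u≡3, v≡1 (mod 8); ε(u)ε(v)=1·0, αω(v)=1·0, βω(u)=0·1; sum ≡ 0  ⇒  +1.
(a,b)_23: α=0, u≡22; β=2, v≡7 (mod 23); (22|23)=-1, (7|23)=-1; sign (−1)^0·-1^2·-1^0 = +1.
(a,b)_13: α=1, u≡4; β=2, v≡8 (mod 13); (4|13)=+1, (8|13)=-1; sign (−1)^0·+1^2·-1^1 = -1.
(a,b)_43: α=0, u≡3; β=2, v≡11 (mod 43); (3|43)=-1, (11|43)=+1; sign (−1)^0·-1^2·+1^0 = +1.
(a,b)_∞: sgn(390)=+, sgn(385)=+, so +1.
(a,b)_11: α=0, u≡5; β=1, v≡10 (mod 11); (5|11)=+1, (10|11)=-1; sign (−1)^0·+1^1·-1^0 = +1.
(a,b)_3: α=1, u≡1; β=0, v≡1 (mod 3); (1|3)=+1, (1|3)=+1; sign (−1)^0·+1^0·+1^1 = +1.
(a,b)_17: α=0, u≡16; β=-2, v≡14 (mod 17); (16|17)=+1, (14|17)=-1; sign (−1)^0·+1^-2·-1^0 = +1.
(a,b)_7: α=0, u≡5; β=3, v≡5 (mod 7); (5|7)=-1, (5|7)=-1; sign (−1)^0·-1^3·-1^0 = -1.
Ram(390, 385) = {7, 13}; no ℚ_7-point on the conic.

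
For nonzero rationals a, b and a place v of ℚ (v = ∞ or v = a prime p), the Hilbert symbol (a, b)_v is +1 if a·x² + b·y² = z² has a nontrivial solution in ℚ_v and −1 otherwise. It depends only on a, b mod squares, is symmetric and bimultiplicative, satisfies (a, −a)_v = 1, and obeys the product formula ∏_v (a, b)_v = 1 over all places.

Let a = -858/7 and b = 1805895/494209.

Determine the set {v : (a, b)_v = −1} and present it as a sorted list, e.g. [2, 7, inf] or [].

[3, 13]

Mod squares: a ≡ -6006, b ≡ 455. Check v ∈ {∞, 2, 3, 5, 7, 11, 13, 19, 37}.
v=3: a=3^1·(≡2), b=3^4·(≡2) mod 3; (2|3)=-1, (2|3)=-1; (−1)^{1·4·1}·(-1)^4·(-1)^1 = -1.
v=13: a=13^1·(≡11), b=13^1·(≡10) mod 13; (11|13)=-1, (10|13)=+1; (−1)^{1·1·6}·(-1)^1·(+1)^1 = -1.
v=2: v_2(a)=1, v_2(b)=0; units ≡ 5, 7 (mod 8); ε·ε+αω+βω = 0·1+1·0+0·1 ≡ 0  ⇒  (a,b)_2 = +1.
v=5: a=5^0·(≡1), b=5^1·(≡1) mod 5; (1|5)=+1, (1|5)=+1; (−1)^{0·1·2}·(+1)^1·(+1)^0 = +1.
v=19: a=19^0·(≡5), b=19^-2·(≡2) mod 19; (5|19)=+1, (2|19)=-1; (−1)^{0·-2·9}·(+1)^-2·(-1)^0 = +1.
v=∞: -6006 < 0 and 455 > 0  ⇒  (a,b)_∞ = +1.
v=7: a=7^-1·(≡3), b=7^3·(≡4) mod 7; (3|7)=-1, (4|7)=+1; (−1)^{-1·3·3}·(-1)^3·(+1)^-1 = +1.
v=11: a=11^1·(≡3), b=11^0·(≡3) mod 11; (3|11)=+1, (3|11)=+1; (−1)^{1·0·5}·(+1)^0·(+1)^1 = +1.
v=37: a=37^0·(≡36), b=37^-2·(≡33) mod 37; (36|37)=+1, (33|37)=+1; (−1)^{0·-2·18}·(+1)^-2·(+1)^0 = +1.
Ram(-6006, 455) = {3, 13}; no ℚ_3-point on the conic.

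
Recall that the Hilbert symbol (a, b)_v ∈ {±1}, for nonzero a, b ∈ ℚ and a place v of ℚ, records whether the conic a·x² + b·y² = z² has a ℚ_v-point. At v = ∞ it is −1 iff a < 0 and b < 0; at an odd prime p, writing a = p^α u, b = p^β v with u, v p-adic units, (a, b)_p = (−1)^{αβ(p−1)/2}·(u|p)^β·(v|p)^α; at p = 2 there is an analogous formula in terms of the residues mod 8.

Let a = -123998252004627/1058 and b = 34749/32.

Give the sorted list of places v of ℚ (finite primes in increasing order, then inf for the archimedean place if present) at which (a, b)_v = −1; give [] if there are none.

[11, 13]

(a, b) ≡ (-6006, 858) mod (ℚ^×)²; places V = {2, 3, 7, 11, 13, 23, 29, ∞}.
(a,b)_29: α=2, u≡15; β=0, v≡12 (mod 29); (15|29)=-1, (12|29)=-1; sign (−1)^0·-1^0·-1^2 = +1.
(a,b)_13: α=3, u≡2; β=1, v≡10 (mod 13); (2|13)=-1, (10|13)=+1; sign (−1)^0·-1^1·+1^3 = -1.
(a,b)_7: α=5, u≡3; β=0, v≡2 (mod 7); (3|7)=-1, (2|7)=+1; sign (−1)^0·-1^0·+1^5 = +1.
(a,b)_∞: sgn(-6006)=−, sgn(858)=+, so +1.
(a,b)_3: α=1, u≡2; β=5, v≡1 (mod 3); (2|3)=-1, (1|3)=+1; sign (−1)^1·-1^5·+1^1 = +1.
(a,b)_2: α=-1, β=-5; u≡5, v≡5 (mod 8); ε(u)ε(v)=0·0, αω(v)=-1·1, βω(u)=-5·1; sum ≡ 0  ⇒  +1.
(a,b)_23: α=-2, u≡20; β=0, v≡20 (mod 23); (20|23)=-1, (20|23)=-1; sign (−1)^0·-1^0·-1^-2 = +1.
(a,b)_11: α=3, u≡5; β=1, v≡9 (mod 11); (5|11)=+1, (9|11)=+1; sign (−1)^1·+1^1·+1^3 = -1.
(-6006, 858 / ℚ) ramifies at {11, 13}: a division algebra.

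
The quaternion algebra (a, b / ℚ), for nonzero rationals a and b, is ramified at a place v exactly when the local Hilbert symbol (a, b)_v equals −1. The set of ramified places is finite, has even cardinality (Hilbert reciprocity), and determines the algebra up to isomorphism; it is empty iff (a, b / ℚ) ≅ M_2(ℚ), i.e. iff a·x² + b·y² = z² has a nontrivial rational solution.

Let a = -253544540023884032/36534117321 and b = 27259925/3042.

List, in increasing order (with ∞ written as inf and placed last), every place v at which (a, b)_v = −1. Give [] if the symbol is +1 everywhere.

[]

(a, b) ≡ (-17, 154) mod (ℚ^×)²; places V = {2, 3, 5, 7, 11, 13, 17, 29, ∞}.
(a,b)_∞: sgn(-17)=−, sgn(154)=+, so +1.
(a,b)_2: α=8, β=-1; u≡7, v≡5 (mod 8); ε(u)ε(v)=1·0, αω(v)=8·1, βω(u)=-1·0; sum ≡ 0  ⇒  +1.
(a,b)_5: α=0, u≡3; β=2, v≡1 (mod 5); (3|5)=-1, (1|5)=+1; sign (−1)^0·-1^2·+1^0 = +1.
(a,b)_29: α=-2, u≡27; β=0, v≡25 (mod 29); (27|29)=-1, (25|29)=+1; sign (−1)^0·-1^0·+1^-2 = +1.
(a,b)_17: α=5, u≡8; β=2, v≡8 (mod 17); (8|17)=+1, (8|17)=+1; sign (−1)^0·+1^2·+1^5 = +1.
(a,b)_3: α=-2, u≡1; β=-2, v≡1 (mod 3); (1|3)=+1, (1|3)=+1; sign (−1)^0·+1^-2·+1^-2 = +1.
(a,b)_11: α=2, u≡3; β=1, v≡3 (mod 11); (3|11)=+1, (3|11)=+1; sign (−1)^0·+1^1·+1^2 = +1.
(a,b)_13: α=-6, u≡4; β=-2, v≡6 (mod 13); (4|13)=+1, (6|13)=-1; sign (−1)^0·+1^-2·-1^-6 = +1.
(a,b)_7: α=8, u≡1; β=3, v≡1 (mod 7); (1|7)=+1, (1|7)=+1; sign (−1)^0·+1^3·+1^8 = +1.
Ram(a, b) = ∅: the form -17·x² + 154·y² − z² is isotropic over every ℚ_v, so by Hasse–Minkowski it is isotropic over ℚ.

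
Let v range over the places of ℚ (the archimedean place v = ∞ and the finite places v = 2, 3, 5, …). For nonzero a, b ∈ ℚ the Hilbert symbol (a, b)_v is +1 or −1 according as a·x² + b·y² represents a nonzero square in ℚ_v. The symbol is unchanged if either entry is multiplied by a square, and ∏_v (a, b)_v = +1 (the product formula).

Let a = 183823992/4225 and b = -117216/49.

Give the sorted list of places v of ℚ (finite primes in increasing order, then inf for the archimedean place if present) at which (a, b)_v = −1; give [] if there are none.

Mod squares: a ≡ 567358, b ≡ -814. Check v ∈ {∞, 2, 3, 5, 7, 11, 13, 17, 37, 41}.
v=∞: 567358 > 0 and -814 < 0  ⇒  (a,b)_∞ = +1.
v=5: a=5^-2·(≡3), b=5^0·(≡1) mod 5; (3|5)=-1, (1|5)=+1; (−1)^{-2·0·2}·(-1)^0·(+1)^-2 = +1.
v=41: a=41^1·(≡40), b=41^0·(≡26) mod 41; (40|41)=+1, (26|41)=-1; (−1)^{1·0·20}·(+1)^0·(-1)^1 = -1.
v=11: a=11^1·(≡6), b=11^1·(≡5) mod 11; (6|11)=-1, (5|11)=+1; (−1)^{1·1·5}·(-1)^1·(+1)^1 = +1.
v=3: a=3^4·(≡1), b=3^2·(≡2) mod 3; (1|3)=+1, (2|3)=-1; (−1)^{4·2·1}·(+1)^2·(-1)^4 = +1.
v=7: a=7^0·(≡4), b=7^-2·(≡6) mod 7; (4|7)=+1, (6|7)=-1; (−1)^{0·-2·3}·(+1)^-2·(-1)^0 = +1.
v=13: a=13^-2·(≡12), b=13^0·(≡7) mod 13; (12|13)=+1, (7|13)=-1; (−1)^{-2·0·6}·(+1)^0·(-1)^-2 = +1.
v=17: a=17^1·(≡6), b=17^0·(≡9) mod 17; (6|17)=-1, (9|17)=+1; (−1)^{1·0·8}·(-1)^0·(+1)^1 = +1.
v=2: v_2(a)=3, v_2(b)=5; units ≡ 7, 1 (mod 8); ε·ε+αω+βω = 1·0+3·0+5·0 ≡ 0  ⇒  (a,b)_2 = +1.
v=37: a=37^1·(≡27), b=37^1·(≡32) mod 37; (27|37)=+1, (32|37)=-1; (−1)^{1·1·18}·(+1)^1·(-1)^1 = -1.
Ram(567358, -814) = {37, 41}; no ℚ_37-point on the conic.

[37, 41]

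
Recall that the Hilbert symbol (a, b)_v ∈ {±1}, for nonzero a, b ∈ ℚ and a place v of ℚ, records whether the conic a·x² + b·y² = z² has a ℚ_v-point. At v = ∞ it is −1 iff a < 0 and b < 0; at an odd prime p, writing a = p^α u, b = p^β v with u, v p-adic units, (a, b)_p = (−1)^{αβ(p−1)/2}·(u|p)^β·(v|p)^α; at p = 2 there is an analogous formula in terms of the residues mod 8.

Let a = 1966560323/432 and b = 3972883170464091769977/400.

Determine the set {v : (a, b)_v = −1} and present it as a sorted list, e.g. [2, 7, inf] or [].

[17, 37, 43, 47]

(a, b) ≡ (20414121, 5593) mod (ℚ^×)²; places V = {2, 3, 5, 7, 13, 17, 37, 43, 47, ∞}.
(a,b)_∞: sgn(20414121)=+, sgn(5593)=+, so +1.
(a,b)_3: α=-3, u≡2; β=2, v≡1 (mod 3); (2|3)=-1, (1|3)=+1; sign (−1)^0·-1^2·+1^-3 = +1.
(a,b)_7: α=1, u≡3; β=1, v≡2 (mod 7); (3|7)=-1, (2|7)=+1; sign (−1)^1·-1^1·+1^1 = +1.
(a,b)_47: α=1, u≡32; β=3, v≡16 (mod 47); (32|47)=+1, (16|47)=+1; sign (−1)^1·+1^3·+1^1 = -1.
(a,b)_17: α=2, u≡7; β=5, v≡5 (mod 17); (7|17)=-1, (5|17)=-1; sign (−1)^0·-1^5·-1^2 = -1.
(a,b)_2: α=-4, β=-4; u≡1, v≡1 (mod 8); ε(u)ε(v)=0·0, αω(v)=-4·0, βω(u)=-4·0; sum ≡ 0  ⇒  +1.
(a,b)_43: α=1, u≡32; β=2, v≡22 (mod 43); (32|43)=-1, (22|43)=-1; sign (−1)^0·-1^2·-1^1 = -1.
(a,b)_5: α=0, u≡4; β=-2, v≡2 (mod 5); (4|5)=+1, (2|5)=-1; sign (−1)^0·+1^-2·-1^0 = +1.
(a,b)_13: α=1, u≡7; β=2, v≡10 (mod 13); (7|13)=-1, (10|13)=+1; sign (−1)^0·-1^2·+1^1 = +1.
(a,b)_37: α=1, u≡3; β=2, v≡2 (mod 37); (3|37)=+1, (2|37)=-1; sign (−1)^0·+1^2·-1^1 = -1.
Ram(20414121, 5593) = {17, 37, 43, 47}; no ℚ_17-point on the conic.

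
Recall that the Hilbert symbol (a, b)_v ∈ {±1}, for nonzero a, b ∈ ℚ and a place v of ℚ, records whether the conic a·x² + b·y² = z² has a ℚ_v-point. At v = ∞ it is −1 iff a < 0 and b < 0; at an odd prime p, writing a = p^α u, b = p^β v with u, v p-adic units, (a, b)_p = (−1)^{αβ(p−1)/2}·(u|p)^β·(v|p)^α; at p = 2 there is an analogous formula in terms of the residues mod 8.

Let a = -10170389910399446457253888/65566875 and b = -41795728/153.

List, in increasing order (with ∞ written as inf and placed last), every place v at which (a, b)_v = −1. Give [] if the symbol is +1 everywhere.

[13, 37, 41, inf]

(a, b) ≡ (-111, -262769) mod (ℚ^×)²; places V = {2, 3, 5, 7, 11, 13, 17, 29, 37, 41, ∞}.
(a,b)_3: α=-1, u≡2; β=-2, v≡1 (mod 3); (2|3)=-1, (1|3)=+1; sign (−1)^0·-1^-2·+1^-1 = +1.
(a,b)_17: α=-2, u≡8; β=-1, v≡9 (mod 17); (8|17)=+1, (9|17)=+1; sign (−1)^0·+1^-1·+1^-2 = +1.
(a,b)_13: α=6, u≡5; β=3, v≡6 (mod 13); (5|13)=-1, (6|13)=-1; sign (−1)^0·-1^3·-1^6 = -1.
(a,b)_37: α=1, u≡36; β=0, v≡35 (mod 37); (36|37)=+1, (35|37)=-1; sign (−1)^0·+1^0·-1^1 = -1.
(a,b)_∞: sgn(-111)=−, sgn(-262769)=−, so -1.
(a,b)_7: α=4, u≡4; β=0, v≡2 (mod 7); (4|7)=+1, (2|7)=+1; sign (−1)^0·+1^0·+1^4 = +1.
(a,b)_11: α=-2, u≡8; β=0, v≡7 (mod 11); (8|11)=-1, (7|11)=-1; sign (−1)^0·-1^0·-1^-2 = +1.
(a,b)_2: α=24, β=4; u≡1, v≡7 (mod 8); ε(u)ε(v)=0·1, αω(v)=24·0, βω(u)=4·0; sum ≡ 0  ⇒  +1.
(a,b)_5: α=-4, u≡1; β=0, v≡4 (mod 5); (1|5)=+1, (4|5)=+1; sign (−1)^0·+1^0·+1^-4 = +1.
(a,b)_41: α=2, u≡26; β=1, v≡6 (mod 41); (26|41)=-1, (6|41)=-1; sign (−1)^0·-1^1·-1^2 = -1.
(a,b)_29: α=2, u≡22; β=1, v≡23 (mod 29); (22|29)=+1, (23|29)=+1; sign (−1)^0·+1^1·+1^2 = +1.
|Ram(-111, -262769)| = 4, even; anisotropic at {13, 37, 41, ∞}.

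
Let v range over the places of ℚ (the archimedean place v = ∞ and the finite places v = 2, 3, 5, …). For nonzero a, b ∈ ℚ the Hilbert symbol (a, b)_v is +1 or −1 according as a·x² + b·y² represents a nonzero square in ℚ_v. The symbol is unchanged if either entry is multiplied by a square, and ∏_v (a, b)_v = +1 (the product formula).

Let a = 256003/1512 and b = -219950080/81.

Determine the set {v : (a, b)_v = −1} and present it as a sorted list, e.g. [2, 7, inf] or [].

Mod squares: a ≡ 7854, b ≡ -595. Check v ∈ {∞, 2, 3, 5, 7, 11, 17, 19, 37}.
v=3: a=3^-3·(≡2), b=3^-4·(≡2) mod 3; (2|3)=-1, (2|3)=-1; (−1)^{-3·-4·1}·(-1)^-4·(-1)^-3 = -1.
v=11: a=11^1·(≡6), b=11^0·(≡6) mod 11; (6|11)=-1, (6|11)=-1; (−1)^{1·0·5}·(-1)^0·(-1)^1 = -1.
v=7: a=7^-1·(≡1), b=7^1·(≡5) mod 7; (1|7)=+1, (5|7)=-1; (−1)^{-1·1·3}·(+1)^1·(-1)^-1 = +1.
v=5: a=5^0·(≡4), b=5^1·(≡4) mod 5; (4|5)=+1, (4|5)=+1; (−1)^{0·1·2}·(+1)^1·(+1)^0 = +1.
v=37: a=37^2·(≡7), b=37^0·(≡33) mod 37; (7|37)=+1, (33|37)=+1; (−1)^{2·0·18}·(+1)^0·(+1)^2 = +1.
v=2: v_2(a)=-3, v_2(b)=10; units ≡ 7, 5 (mod 8); ε·ε+αω+βω = 1·0+-3·1+10·0 ≡ 1  ⇒  (a,b)_2 = -1.
v=∞: 7854 > 0 and -595 < 0  ⇒  (a,b)_∞ = +1.
v=19: a=19^0·(≡17), b=19^2·(≡10) mod 19; (17|19)=+1, (10|19)=-1; (−1)^{0·2·9}·(+1)^2·(-1)^0 = +1.
v=17: a=17^1·(≡3), b=17^1·(≡4) mod 17; (3|17)=-1, (4|17)=+1; (−1)^{1·1·8}·(-1)^1·(+1)^1 = -1.
Ram(7854, -595) = {2, 3, 11, 17}; no ℚ_2-point on the conic.

[2, 3, 11, 17]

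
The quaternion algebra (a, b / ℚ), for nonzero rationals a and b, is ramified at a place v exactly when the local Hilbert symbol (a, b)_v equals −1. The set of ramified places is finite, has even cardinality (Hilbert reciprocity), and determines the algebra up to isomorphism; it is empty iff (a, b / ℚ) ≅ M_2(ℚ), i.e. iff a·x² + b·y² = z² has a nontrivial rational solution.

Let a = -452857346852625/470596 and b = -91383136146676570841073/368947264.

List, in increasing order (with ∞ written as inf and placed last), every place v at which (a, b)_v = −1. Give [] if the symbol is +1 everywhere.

[2, 3, 5, 13, 43, inf]

Mod squares: a ≡ -30745, b ≡ -2697. Check v ∈ {∞, 2, 3, 5, 7, 11, 13, 29, 31, 43}.
v=11: a=11^1·(≡8), b=11^2·(≡3) mod 11; (8|11)=-1, (3|11)=+1; (−1)^{1·2·5}·(-1)^2·(+1)^1 = +1.
v=7: a=7^-6·(≡5), b=7^-8·(≡5) mod 7; (5|7)=-1, (5|7)=-1; (−1)^{-6·-8·3}·(-1)^-8·(-1)^-6 = +1.
v=3: a=3^6·(≡2), b=3^9·(≡1) mod 3; (2|3)=-1, (1|3)=+1; (−1)^{6·9·1}·(-1)^9·(+1)^6 = -1.
v=13: a=13^1·(≡1), b=13^4·(≡6) mod 13; (1|13)=+1, (6|13)=-1; (−1)^{1·4·6}·(+1)^4·(-1)^1 = -1.
v=43: a=43^1·(≡25), b=43^2·(≡3) mod 43; (25|43)=+1, (3|43)=-1; (−1)^{1·2·21}·(+1)^2·(-1)^1 = -1.
v=31: a=31^2·(≡18), b=31^3·(≡15) mod 31; (18|31)=+1, (15|31)=-1; (−1)^{2·3·15}·(+1)^3·(-1)^2 = +1.
v=29: a=29^2·(≡9), b=29^3·(≡20) mod 29; (9|29)=+1, (20|29)=+1; (−1)^{2·3·14}·(+1)^3·(+1)^2 = +1.
v=2: v_2(a)=-2, v_2(b)=-6; units ≡ 7, 7 (mod 8); ε·ε+αω+βω = 1·1+-2·0+-6·0 ≡ 1  ⇒  (a,b)_2 = -1.
v=5: a=5^3·(≡4), b=5^0·(≡3) mod 5; (4|5)=+1, (3|5)=-1; (−1)^{3·0·2}·(+1)^0·(-1)^3 = -1.
v=∞: -30745 < 0 and -2697 < 0  ⇒  (a,b)_∞ = -1.
(-30745, -2697 / ℚ) ramifies at {2, 3, 5, 13, 43, ∞}: a division algebra.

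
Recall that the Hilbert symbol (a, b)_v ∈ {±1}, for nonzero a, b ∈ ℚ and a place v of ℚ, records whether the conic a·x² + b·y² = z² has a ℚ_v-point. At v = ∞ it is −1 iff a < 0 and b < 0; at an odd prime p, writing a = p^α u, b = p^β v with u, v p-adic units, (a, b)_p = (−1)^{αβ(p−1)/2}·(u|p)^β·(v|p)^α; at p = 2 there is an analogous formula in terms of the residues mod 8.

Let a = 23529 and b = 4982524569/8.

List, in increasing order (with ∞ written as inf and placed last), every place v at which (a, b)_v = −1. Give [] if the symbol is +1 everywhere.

[3, 11]

(a, b) ≡ (23529, 2) mod (ℚ^×)²; places V = {2, 3, 11, 23, 31, ∞}.
(a,b)_∞: sgn(23529)=+, sgn(2)=+, so +1.
(a,b)_3: α=1, u≡1; β=4, v≡2 (mod 3); (1|3)=+1, (2|3)=-1; sign (−1)^0·+1^4·-1^1 = -1.
(a,b)_23: α=1, u≡11; β=2, v≡1 (mod 23); (11|23)=-1, (1|23)=+1; sign (−1)^0·-1^2·+1^1 = +1.
(a,b)_11: α=1, u≡5; β=2, v≡2 (mod 11); (5|11)=+1, (2|11)=-1; sign (−1)^0·+1^2·-1^1 = -1.
(a,b)_2: α=0, β=-3; u≡1, v≡1 (mod 8); ε(u)ε(v)=0·0, αω(v)=0·0, βω(u)=-3·0; sum ≡ 0  ⇒  +1.
(a,b)_31: α=1, u≡15; β=2, v≡9 (mod 31); (15|31)=-1, (9|31)=+1; sign (−1)^0·-1^2·+1^1 = +1.
|Ram(23529, 2)| = 2, even; anisotropic at {3, 11}.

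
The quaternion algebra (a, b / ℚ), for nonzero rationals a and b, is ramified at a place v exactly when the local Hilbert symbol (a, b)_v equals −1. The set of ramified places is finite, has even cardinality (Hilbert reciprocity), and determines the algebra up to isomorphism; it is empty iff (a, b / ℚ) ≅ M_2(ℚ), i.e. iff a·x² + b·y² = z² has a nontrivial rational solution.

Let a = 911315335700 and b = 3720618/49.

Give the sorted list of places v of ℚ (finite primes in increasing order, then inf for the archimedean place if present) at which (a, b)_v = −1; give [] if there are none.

[2, 7, 11, 43]

Mod squares: a ≡ 77, b ≡ 413402. Check v ∈ {∞, 2, 3, 5, 7, 11, 19, 23, 43}.
v=11: a=11^3·(≡7), b=11^1·(≡2) mod 11; (7|11)=-1, (2|11)=-1; (−1)^{3·1·5}·(-1)^1·(-1)^3 = -1.
v=23: a=23^2·(≡6), b=23^1·(≡10) mod 23; (6|23)=+1, (10|23)=-1; (−1)^{2·1·11}·(+1)^1·(-1)^2 = +1.
v=∞: 77 > 0 and 413402 > 0  ⇒  (a,b)_∞ = +1.
v=43: a=43^2·(≡32), b=43^1·(≡16) mod 43; (32|43)=-1, (16|43)=+1; (−1)^{2·1·21}·(-1)^1·(+1)^2 = -1.
v=2: v_2(a)=2, v_2(b)=1; units ≡ 5, 5 (mod 8); ε·ε+αω+βω = 0·0+2·1+1·1 ≡ 1  ⇒  (a,b)_2 = -1.
v=19: a=19^0·(≡16), b=19^1·(≡18) mod 19; (16|19)=+1, (18|19)=-1; (−1)^{0·1·9}·(+1)^1·(-1)^0 = +1.
v=7: a=7^1·(≡1), b=7^-2·(≡6) mod 7; (1|7)=+1, (6|7)=-1; (−1)^{1·-2·3}·(+1)^-2·(-1)^1 = -1.
v=3: a=3^0·(≡2), b=3^2·(≡2) mod 3; (2|3)=-1, (2|3)=-1; (−1)^{0·2·1}·(-1)^2·(-1)^0 = +1.
v=5: a=5^2·(≡3), b=5^0·(≡2) mod 5; (3|5)=-1, (2|5)=-1; (−1)^{2·0·2}·(-1)^0·(-1)^2 = +1.
|Ram(77, 413402)| = 4, even; anisotropic at {2, 7, 11, 43}.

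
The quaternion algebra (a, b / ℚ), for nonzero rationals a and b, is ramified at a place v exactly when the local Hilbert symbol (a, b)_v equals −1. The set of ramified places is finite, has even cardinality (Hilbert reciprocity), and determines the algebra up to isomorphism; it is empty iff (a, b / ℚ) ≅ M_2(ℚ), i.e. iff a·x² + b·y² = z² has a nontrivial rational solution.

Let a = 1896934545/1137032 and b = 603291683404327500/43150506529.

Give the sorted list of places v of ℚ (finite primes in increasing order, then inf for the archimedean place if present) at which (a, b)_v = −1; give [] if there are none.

Mod squares: a ≡ 43010, b ≡ 11. Check v ∈ {∞, 2, 3, 5, 11, 13, 17, 19, 23, 29}.
v=29: a=29^-2·(≡21), b=29^-4·(≡3) mod 29; (21|29)=-1, (3|29)=-1; (−1)^{-2·-4·14}·(-1)^-4·(-1)^-2 = +1.
v=13: a=13^-2·(≡11), b=13^-2·(≡6) mod 13; (11|13)=-1, (6|13)=-1; (−1)^{-2·-2·6}·(-1)^-2·(-1)^-2 = +1.
v=5: a=5^1·(≡2), b=5^4·(≡1) mod 5; (2|5)=-1, (1|5)=+1; (−1)^{1·4·2}·(-1)^4·(+1)^1 = +1.
v=∞: 43010 > 0 and 11 > 0  ⇒  (a,b)_∞ = +1.
v=23: a=23^1·(≡15), b=23^2·(≡7) mod 23; (15|23)=-1, (7|23)=-1; (−1)^{1·2·11}·(-1)^2·(-1)^1 = -1.
v=2: v_2(a)=-3, v_2(b)=2; units ≡ 1, 3 (mod 8); ε·ε+αω+βω = 0·1+-3·1+2·0 ≡ 1  ⇒  (a,b)_2 = -1.
v=3: a=3^6·(≡2), b=3^4·(≡2) mod 3; (2|3)=-1, (2|3)=-1; (−1)^{6·4·1}·(-1)^4·(-1)^6 = +1.
v=17: a=17^1·(≡10), b=17^2·(≡7) mod 17; (10|17)=-1, (7|17)=-1; (−1)^{1·2·8}·(-1)^2·(-1)^1 = -1.
v=11: a=11^3·(≡4), b=11^7·(≡4) mod 11; (4|11)=+1, (4|11)=+1; (−1)^{3·7·5}·(+1)^7·(+1)^3 = -1.
v=19: a=19^0·(≡13), b=19^-2·(≡16) mod 19; (13|19)=-1, (16|19)=+1; (−1)^{0·-2·9}·(-1)^-2·(+1)^0 = +1.
Ram(43010, 11) = {2, 11, 17, 23}; no ℚ_2-point on the conic.

[2, 11, 17, 23]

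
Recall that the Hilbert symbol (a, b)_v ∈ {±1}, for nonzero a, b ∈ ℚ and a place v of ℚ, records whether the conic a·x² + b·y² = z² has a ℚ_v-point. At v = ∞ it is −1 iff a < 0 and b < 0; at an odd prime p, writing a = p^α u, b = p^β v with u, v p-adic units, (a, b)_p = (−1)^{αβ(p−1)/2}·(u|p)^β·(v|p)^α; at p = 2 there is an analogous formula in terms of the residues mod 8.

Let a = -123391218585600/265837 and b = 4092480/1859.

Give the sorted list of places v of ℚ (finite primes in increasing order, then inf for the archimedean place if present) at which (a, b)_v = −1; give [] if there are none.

[2, 5]

(a, b) ≡ (-13, 1595) mod (ℚ^×)²; places V = {2, 3, 5, 7, 11, 13, 19, 29, ∞}.
(a,b)_19: α=2, u≡16; β=0, v≡2 (mod 19); (16|19)=+1, (2|19)=-1; sign (−1)^0·+1^0·-1^2 = +1.
(a,b)_∞: sgn(-13)=−, sgn(1595)=+, so +1.
(a,b)_13: α=-3, u≡12; β=-2, v≡12 (mod 13); (12|13)=+1, (12|13)=+1; sign (−1)^0·+1^-2·+1^-3 = +1.
(a,b)_11: α=-2, u≡3; β=-1, v≡10 (mod 11); (3|11)=+1, (10|11)=-1; sign (−1)^0·+1^-1·-1^-2 = +1.
(a,b)_7: α=2, u≡4; β=2, v≡6 (mod 7); (4|7)=+1, (6|7)=-1; sign (−1)^0·+1^2·-1^2 = +1.
(a,b)_29: α=2, u≡1; β=1, v≡2 (mod 29); (1|29)=+1, (2|29)=-1; sign (−1)^0·+1^1·-1^2 = +1.
(a,b)_5: α=2, u≡3; β=1, v≡4 (mod 5); (3|5)=-1, (4|5)=+1; sign (−1)^0·-1^1·+1^2 = -1.
(a,b)_2: α=12, β=6; u≡3, v≡3 (mod 8); ε(u)ε(v)=1·1, αω(v)=12·1, βω(u)=6·1; sum ≡ 1  ⇒  -1.
(a,b)_3: α=4, u≡2; β=2, v≡2 (mod 3); (2|3)=-1, (2|3)=-1; sign (−1)^0·-1^2·-1^4 = +1.
Ram(-13, 1595) = {2, 5}; no ℚ_2-point on the conic.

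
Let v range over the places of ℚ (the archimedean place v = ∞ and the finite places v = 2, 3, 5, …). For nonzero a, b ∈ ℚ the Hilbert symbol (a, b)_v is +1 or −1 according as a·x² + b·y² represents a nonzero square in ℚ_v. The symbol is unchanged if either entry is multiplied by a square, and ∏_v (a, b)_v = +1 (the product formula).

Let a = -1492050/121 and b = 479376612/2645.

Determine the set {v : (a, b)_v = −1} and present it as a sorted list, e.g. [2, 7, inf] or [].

[2, 3, 5, 7]

(a, b) ≡ (-1218, 393965) mod (ℚ^×)²; places V = {2, 3, 5, 7, 11, 13, 19, 23, 29, ∞}.
(a,b)_13: α=0, u≡3; β=3, v≡5 (mod 13); (3|13)=+1, (5|13)=-1; sign (−1)^0·+1^3·-1^0 = +1.
(a,b)_∞: sgn(-1218)=−, sgn(393965)=+, so +1.
(a,b)_11: α=-2, u≡1; β=1, v≡7 (mod 11); (1|11)=+1, (7|11)=-1; sign (−1)^0·+1^1·-1^-2 = +1.
(a,b)_2: α=1, β=2; u≡7, v≡5 (mod 8); ε(u)ε(v)=1·0, αω(v)=1·1, βω(u)=2·0; sum ≡ 1  ⇒  -1.
(a,b)_29: α=1, u≡5; β=1, v≡9 (mod 29); (5|29)=+1, (9|29)=+1; sign (−1)^0·+1^1·+1^1 = +1.
(a,b)_23: α=0, u≡1; β=-2, v≡11 (mod 23); (1|23)=+1, (11|23)=-1; sign (−1)^0·+1^-2·-1^0 = +1.
(a,b)_19: α=0, u≡11; β=1, v≡5 (mod 19); (11|19)=+1, (5|19)=+1; sign (−1)^0·+1^1·+1^0 = +1.
(a,b)_3: α=1, u≡2; β=2, v≡2 (mod 3); (2|3)=-1, (2|3)=-1; sign (−1)^0·-1^2·-1^1 = -1.
(a,b)_7: α=3, u≡2; β=0, v≡6 (mod 7); (2|7)=+1, (6|7)=-1; sign (−1)^0·+1^0·-1^3 = -1.
(a,b)_5: α=2, u≡3; β=-1, v≡3 (mod 5); (3|5)=-1, (3|5)=-1; sign (−1)^0·-1^-1·-1^2 = -1.
(-1218, 393965 / ℚ) ramifies at {2, 3, 5, 7}: a division algebra.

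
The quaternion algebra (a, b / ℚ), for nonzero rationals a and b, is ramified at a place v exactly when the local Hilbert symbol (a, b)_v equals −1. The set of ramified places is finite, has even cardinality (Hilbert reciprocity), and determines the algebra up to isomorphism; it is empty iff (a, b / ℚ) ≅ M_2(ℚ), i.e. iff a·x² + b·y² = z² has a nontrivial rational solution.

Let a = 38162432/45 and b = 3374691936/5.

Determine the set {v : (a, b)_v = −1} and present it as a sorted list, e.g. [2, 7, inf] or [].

(a, b) ≡ (385, 30) mod (ℚ^×)²; places V = {2, 3, 5, 7, 11, ∞}.
(a,b)_11: α=3, u≡6; β=4, v≡7 (mod 11); (6|11)=-1, (7|11)=-1; sign (−1)^0·-1^4·-1^3 = -1.
(a,b)_3: α=-2, u≡1; β=1, v≡1 (mod 3); (1|3)=+1, (1|3)=+1; sign (−1)^0·+1^1·+1^-2 = +1.
(a,b)_2: α=12, β=5; u≡1, v≡7 (mod 8); ε(u)ε(v)=0·1, αω(v)=12·0, βω(u)=5·0; sum ≡ 0  ⇒  +1.
(a,b)_∞: sgn(385)=+, sgn(30)=+, so +1.
(a,b)_7: α=1, u≡5; β=4, v≡4 (mod 7); (5|7)=-1, (4|7)=+1; sign (−1)^0·-1^4·+1^1 = +1.
(a,b)_5: α=-1, u≡3; β=-1, v≡1 (mod 5); (3|5)=-1, (1|5)=+1; sign (−1)^0·-1^-1·+1^-1 = -1.
Ram(385, 30) = {5, 11}; no ℚ_5-point on the conic.

[5, 11]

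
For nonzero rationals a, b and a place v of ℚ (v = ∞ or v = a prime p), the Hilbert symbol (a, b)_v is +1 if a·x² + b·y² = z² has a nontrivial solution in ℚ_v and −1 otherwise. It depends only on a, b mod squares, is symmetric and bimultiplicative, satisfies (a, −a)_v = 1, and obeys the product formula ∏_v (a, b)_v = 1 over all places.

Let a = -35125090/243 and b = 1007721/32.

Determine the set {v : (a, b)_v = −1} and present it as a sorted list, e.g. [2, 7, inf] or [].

[2, 3, 5, 11]

Mod squares: a ≡ -870870, b ≡ 24882. Check v ∈ {∞, 2, 3, 5, 7, 11, 13, 29}.
v=11: a=11^3·(≡10), b=11^1·(≡8) mod 11; (10|11)=-1, (8|11)=-1; (−1)^{3·1·5}·(-1)^1·(-1)^3 = -1.
v=13: a=13^1·(≡9), b=13^1·(≡4) mod 13; (9|13)=+1, (4|13)=+1; (−1)^{1·1·6}·(+1)^1·(+1)^1 = +1.
v=7: a=7^1·(≡2), b=7^0·(≡2) mod 7; (2|7)=+1, (2|7)=+1; (−1)^{1·0·3}·(+1)^0·(+1)^1 = +1.
v=∞: -870870 < 0 and 24882 > 0  ⇒  (a,b)_∞ = +1.
v=2: v_2(a)=1, v_2(b)=-5; units ≡ 5, 1 (mod 8); ε·ε+αω+βω = 0·0+1·0+-5·1 ≡ 1  ⇒  (a,b)_2 = -1.
v=3: a=3^-5·(≡2), b=3^5·(≡2) mod 3; (2|3)=-1, (2|3)=-1; (−1)^{-5·5·1}·(-1)^5·(-1)^-5 = -1.
v=5: a=5^1·(≡4), b=5^0·(≡3) mod 5; (4|5)=+1, (3|5)=-1; (−1)^{1·0·2}·(+1)^0·(-1)^1 = -1.
v=29: a=29^1·(≡3), b=29^1·(≡12) mod 29; (3|29)=-1, (12|29)=-1; (−1)^{1·1·14}·(-1)^1·(-1)^1 = +1.
Ram(-870870, 24882) = {2, 3, 5, 11}; no ℚ_2-point on the conic.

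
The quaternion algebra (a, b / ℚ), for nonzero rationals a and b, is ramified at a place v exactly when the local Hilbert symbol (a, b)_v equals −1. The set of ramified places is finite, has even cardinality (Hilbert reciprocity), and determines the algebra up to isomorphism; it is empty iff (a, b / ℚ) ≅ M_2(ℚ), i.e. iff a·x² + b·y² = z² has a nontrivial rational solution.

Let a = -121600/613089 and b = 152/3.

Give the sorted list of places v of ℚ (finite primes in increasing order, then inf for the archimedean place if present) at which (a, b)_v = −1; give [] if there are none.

[2, 3]

Mod squares: a ≡ -19, b ≡ 114. Check v ∈ {∞, 2, 3, 5, 19, 29}.
v=5: a=5^2·(≡4), b=5^0·(≡4) mod 5; (4|5)=+1, (4|5)=+1; (−1)^{2·0·2}·(+1)^0·(+1)^2 = +1.
v=∞: -19 < 0 and 114 > 0  ⇒  (a,b)_∞ = +1.
v=19: a=19^1·(≡18), b=19^1·(≡9) mod 19; (18|19)=-1, (9|19)=+1; (−1)^{1·1·9}·(-1)^1·(+1)^1 = +1.
v=29: a=29^-2·(≡21), b=29^0·(≡12) mod 29; (21|29)=-1, (12|29)=-1; (−1)^{-2·0·14}·(-1)^0·(-1)^-2 = +1.
v=2: v_2(a)=8, v_2(b)=3; units ≡ 5, 1 (mod 8); ε·ε+αω+βω = 0·0+8·0+3·1 ≡ 1  ⇒  (a,b)_2 = -1.
v=3: a=3^-6·(≡2), b=3^-1·(≡2) mod 3; (2|3)=-1, (2|3)=-1; (−1)^{-6·-1·1}·(-1)^-1·(-1)^-6 = -1.
|Ram(-19, 114)| = 2, even; anisotropic at {2, 3}.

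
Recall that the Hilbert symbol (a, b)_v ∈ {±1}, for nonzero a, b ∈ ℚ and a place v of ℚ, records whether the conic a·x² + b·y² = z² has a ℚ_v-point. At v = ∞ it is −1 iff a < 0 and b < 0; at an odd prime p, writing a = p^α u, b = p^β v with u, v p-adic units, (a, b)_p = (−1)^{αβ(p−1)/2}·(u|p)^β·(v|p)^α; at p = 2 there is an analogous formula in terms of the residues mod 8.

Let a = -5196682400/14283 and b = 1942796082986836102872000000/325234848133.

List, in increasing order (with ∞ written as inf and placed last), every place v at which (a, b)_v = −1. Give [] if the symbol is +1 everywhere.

Mod squares: a ≡ -798, b ≡ 277134. Check v ∈ {∞, 2, 3, 5, 7, 11, 13, 17, 19, 23}.
v=7: a=7^1·(≡5), b=7^4·(≡4) mod 7; (5|7)=-1, (4|7)=+1; (−1)^{1·4·3}·(-1)^4·(+1)^1 = +1.
v=5: a=5^2·(≡3), b=5^6·(≡1) mod 5; (3|5)=-1, (1|5)=+1; (−1)^{2·6·2}·(-1)^6·(+1)^2 = +1.
v=17: a=17^2·(≡16), b=17^7·(≡13) mod 17; (16|17)=+1, (13|17)=+1; (−1)^{2·7·8}·(+1)^7·(+1)^2 = +1.
v=13: a=13^2·(≡6), b=13^-3·(≡2) mod 13; (6|13)=-1, (2|13)=-1; (−1)^{2·-3·6}·(-1)^-3·(-1)^2 = -1.
v=19: a=19^1·(≡8), b=19^3·(≡3) mod 19; (8|19)=-1, (3|19)=-1; (−1)^{1·3·9}·(-1)^3·(-1)^1 = -1.
v=11: a=11^0·(≡5), b=11^3·(≡5) mod 11; (5|11)=+1, (5|11)=+1; (−1)^{0·3·5}·(+1)^3·(+1)^0 = +1.
v=3: a=3^-3·(≡1), b=3^3·(≡2) mod 3; (1|3)=+1, (2|3)=-1; (−1)^{-3·3·1}·(+1)^3·(-1)^-3 = +1.
v=2: v_2(a)=5, v_2(b)=9; units ≡ 1, 7 (mod 8); ε·ε+αω+βω = 0·1+5·0+9·0 ≡ 0  ⇒  (a,b)_2 = +1.
v=23: a=23^-2·(≡17), b=23^-6·(≡17) mod 23; (17|23)=-1, (17|23)=-1; (−1)^{-2·-6·11}·(-1)^-6·(-1)^-2 = +1.
v=∞: -798 < 0 and 277134 > 0  ⇒  (a,b)_∞ = +1.
|Ram(-798, 277134)| = 2, even; anisotropic at {13, 19}.

[13, 19]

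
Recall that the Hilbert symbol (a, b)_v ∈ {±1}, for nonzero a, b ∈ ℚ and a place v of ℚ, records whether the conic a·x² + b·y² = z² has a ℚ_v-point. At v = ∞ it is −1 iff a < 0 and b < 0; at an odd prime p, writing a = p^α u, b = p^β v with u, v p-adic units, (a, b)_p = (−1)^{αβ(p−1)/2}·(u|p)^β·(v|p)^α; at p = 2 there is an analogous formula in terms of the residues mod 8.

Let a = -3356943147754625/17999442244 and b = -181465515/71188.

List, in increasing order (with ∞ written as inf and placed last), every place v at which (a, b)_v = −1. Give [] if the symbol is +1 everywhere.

(a, b) ≡ (-65, -455) mod (ℚ^×)²; places V = {2, 3, 5, 7, 11, 13, 19, 23, 37, ∞}.
(a,b)_23: α=4, u≡8; β=2, v≡11 (mod 23); (8|23)=+1, (11|23)=-1; sign (−1)^0·+1^2·-1^4 = +1.
(a,b)_5: α=3, u≡2; β=1, v≡4 (mod 5); (2|5)=-1, (4|5)=+1; sign (−1)^0·-1^1·+1^3 = -1.
(a,b)_∞: sgn(-65)=−, sgn(-455)=−, so -1.
(a,b)_7: α=-4, u≡5; β=1, v≡3 (mod 7); (5|7)=-1, (3|7)=-1; sign (−1)^0·-1^1·-1^-4 = -1.
(a,b)_11: α=2, u≡3; β=2, v≡2 (mod 11); (3|11)=+1, (2|11)=-1; sign (−1)^0·+1^2·-1^2 = +1.
(a,b)_2: α=-2, β=-2; u≡7, v≡1 (mod 8); ε(u)ε(v)=1·0, αω(v)=-2·0, βω(u)=-2·0; sum ≡ 0  ⇒  +1.
(a,b)_37: α=-4, u≡1; β=-2, v≡4 (mod 37); (1|37)=+1, (4|37)=+1; sign (−1)^0·+1^-2·+1^-4 = +1.
(a,b)_3: α=0, u≡1; β=4, v≡1 (mod 3); (1|3)=+1, (1|3)=+1; sign (−1)^0·+1^4·+1^0 = +1.
(a,b)_19: α=2, u≡7; β=0, v≡6 (mod 19); (7|19)=+1, (6|19)=+1; sign (−1)^0·+1^0·+1^2 = +1.
(a,b)_13: α=3, u≡7; β=-1, v≡1 (mod 13); (7|13)=-1, (1|13)=+1; sign (−1)^0·-1^-1·+1^3 = -1.
|Ram(-65, -455)| = 4, even; anisotropic at {5, 7, 13, ∞}.

[5, 7, 13, inf]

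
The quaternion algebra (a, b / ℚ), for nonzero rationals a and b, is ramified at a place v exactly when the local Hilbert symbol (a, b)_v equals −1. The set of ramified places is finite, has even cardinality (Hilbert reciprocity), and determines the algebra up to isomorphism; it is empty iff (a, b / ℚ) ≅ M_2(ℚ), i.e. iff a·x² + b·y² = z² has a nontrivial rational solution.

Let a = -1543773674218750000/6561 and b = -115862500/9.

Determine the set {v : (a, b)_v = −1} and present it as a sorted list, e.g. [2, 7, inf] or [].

[5, 13, 23, inf]

(a, b) ≡ (-115, -46345) mod (ℚ^×)²; places V = {2, 3, 5, 13, 23, 31, ∞}.
(a,b)_3: α=-8, u≡2; β=-2, v≡2 (mod 3); (2|3)=-1, (2|3)=-1; sign (−1)^0·-1^-2·-1^-8 = +1.
(a,b)_∞: sgn(-115)=−, sgn(-46345)=−, so -1.
(a,b)_13: α=2, u≡6; β=1, v≡3 (mod 13); (6|13)=-1, (3|13)=+1; sign (−1)^0·-1^1·+1^2 = -1.
(a,b)_2: α=4, β=2; u≡5, v≡7 (mod 8); ε(u)ε(v)=0·1, αω(v)=4·0, βω(u)=2·1; sum ≡ 0  ⇒  +1.
(a,b)_31: α=2, u≡16; β=1, v≡12 (mod 31); (16|31)=+1, (12|31)=-1; sign (−1)^0·+1^1·-1^2 = +1.
(a,b)_23: α=3, u≡16; β=1, v≡16 (mod 23); (16|23)=+1, (16|23)=+1; sign (−1)^1·+1^1·+1^3 = -1.
(a,b)_5: α=11, u≡2; β=5, v≡1 (mod 5); (2|5)=-1, (1|5)=+1; sign (−1)^0·-1^5·+1^11 = -1.
|Ram(-115, -46345)| = 4, even; anisotropic at {5, 13, 23, ∞}.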